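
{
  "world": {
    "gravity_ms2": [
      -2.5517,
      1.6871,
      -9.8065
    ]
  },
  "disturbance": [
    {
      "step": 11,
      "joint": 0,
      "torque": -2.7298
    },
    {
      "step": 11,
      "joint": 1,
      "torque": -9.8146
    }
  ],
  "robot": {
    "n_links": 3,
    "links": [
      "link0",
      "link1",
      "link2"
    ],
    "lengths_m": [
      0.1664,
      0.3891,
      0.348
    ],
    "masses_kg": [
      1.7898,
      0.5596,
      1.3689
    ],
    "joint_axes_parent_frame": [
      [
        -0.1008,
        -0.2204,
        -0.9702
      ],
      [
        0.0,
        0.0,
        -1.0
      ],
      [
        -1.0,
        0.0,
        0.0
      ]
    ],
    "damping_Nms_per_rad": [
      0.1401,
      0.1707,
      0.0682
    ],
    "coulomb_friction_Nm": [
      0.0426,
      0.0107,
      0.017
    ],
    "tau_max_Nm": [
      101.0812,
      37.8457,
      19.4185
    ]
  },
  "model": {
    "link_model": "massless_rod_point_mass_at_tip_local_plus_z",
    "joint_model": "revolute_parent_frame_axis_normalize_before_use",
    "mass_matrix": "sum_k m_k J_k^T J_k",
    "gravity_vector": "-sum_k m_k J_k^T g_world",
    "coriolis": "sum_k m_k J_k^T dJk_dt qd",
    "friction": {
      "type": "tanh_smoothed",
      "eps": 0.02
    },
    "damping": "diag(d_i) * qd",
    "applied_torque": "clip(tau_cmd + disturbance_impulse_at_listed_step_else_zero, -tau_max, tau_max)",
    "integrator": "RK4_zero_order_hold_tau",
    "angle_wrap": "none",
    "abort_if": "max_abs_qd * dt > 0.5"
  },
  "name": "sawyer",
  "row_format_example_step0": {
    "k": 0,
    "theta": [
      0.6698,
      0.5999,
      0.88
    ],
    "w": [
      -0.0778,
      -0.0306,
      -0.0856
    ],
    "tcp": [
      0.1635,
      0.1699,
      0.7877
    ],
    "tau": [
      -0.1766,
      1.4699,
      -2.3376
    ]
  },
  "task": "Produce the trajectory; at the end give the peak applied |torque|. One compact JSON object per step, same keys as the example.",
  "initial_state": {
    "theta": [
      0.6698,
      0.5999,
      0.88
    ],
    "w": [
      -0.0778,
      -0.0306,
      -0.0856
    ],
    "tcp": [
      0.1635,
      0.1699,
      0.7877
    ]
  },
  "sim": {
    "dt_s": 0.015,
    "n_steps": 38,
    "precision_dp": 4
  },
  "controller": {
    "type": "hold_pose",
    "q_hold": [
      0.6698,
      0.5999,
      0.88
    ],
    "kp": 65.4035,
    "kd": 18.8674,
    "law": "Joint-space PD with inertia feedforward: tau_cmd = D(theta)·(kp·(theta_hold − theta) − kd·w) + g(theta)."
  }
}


{"k":1,"theta":[0.6692,0.5994,0.8789],"w":[-0.0112,-0.032,-0.0558],"tcp":[0.1632,0.1701,0.7879],"tau":[-0.1967,1.4416,-2.4002]}
{"k":2,"theta":[0.6692,0.599,0.8783],"w":[-0.0039,-0.0213,-0.037],"tcp":[0.163,0.1701,0.788],"tau":[-0.2013,1.4203,-2.4477]}
{"k":3,"theta":[0.6691,0.5987,0.8778],"w":[-0.002,-0.0128,-0.0233],"tcp":[0.1629,0.1702,0.7881],"tau":[-0.2035,1.405,-2.4838]}
{"k":4,"theta":[0.6691,0.5986,0.8775],"w":[-0.0011,-0.0069,-0.0134],"tcp":[0.1628,0.1702,0.7882],"tau":[-0.2047,1.3944,-2.5106]}
{"k":5,"theta":[0.6691,0.5985,0.8774],"w":[-0.0005,-0.003,-0.0065],"tcp":[0.1628,0.1702,0.7882],"tau":[-0.2054,1.3873,-2.53]}
{"k":6,"theta":[0.6692,0.5985,0.8773],"w":[-0.0002,-0.0004,-0.0018],"tcp":[0.1628,0.1702,0.7883],"tau":[-0.2057,1.3825,-2.5437]}
{"k":7,"theta":[0.6692,0.5985,0.8773],"w":[-0.0,0.0012,0.0013],"tcp":[0.1628,0.1702,0.7883],"tau":[-0.2059,1.3793,-2.5533]}
{"k":8,"theta":[0.6692,0.5985,0.8774],"w":[0.0001,0.0022,0.0033],"tcp":[0.1628,0.1702,0.7882],"tau":[-0.2059,1.3772,-2.5601]}
{"k":9,"theta":[0.6692,0.5985,0.8774],"w":[0.0001,0.0029,0.0046],"tcp":[0.1628,0.1702,0.7882],"tau":[-0.2058,1.3758,-2.5649]}
{"k":10,"theta":[0.6692,0.5986,0.8775],"w":[0.0001,0.0032,0.0054],"tcp":[0.1628,0.1702,0.7882],"tau":[-0.2057,1.3749,-2.5684]}
{"k":11,"theta":[0.6692,0.5986,0.8776],"w":[0.0002,0.0034,0.0058],"tcp":[0.1628,0.1702,0.7882],"tau":[-2.9354,-8.4403,-2.571]}
{"k":12,"theta":[0.6689,0.5876,0.8777],"w":[-0.0413,-1.4655,0.0087],"tcp":[0.1619,0.173,0.7878],"tau":[0.5807,4.1959,-2.6045]}
{"k":13,"theta":[0.6682,0.5691,0.8779],"w":[-0.0456,-1.0013,0.0197],"tcp":[0.1604,0.1777,0.787],"tau":[0.3809,3.4767,-2.6646]}
{"k":14,"theta":[0.6677,0.5566,0.8782],"w":[-0.0277,-0.6659,0.0216],"tcp":[0.1593,0.1809,0.7864],"tau":[0.2272,2.9402,-2.6866]}
{"k":15,"theta":[0.6674,0.5485,0.8785],"w":[-0.0117,-0.4212,0.0192],"tcp":[0.1586,0.1829,0.786],"tau":[0.1123,2.5399,-2.6905]}
{"k":16,"theta":[0.6672,0.5435,0.8788],"w":[-0.0059,-0.2417,0.0153],"tcp":[0.1582,0.1842,0.7858],"tau":[0.0283,2.2413,-2.6869]}
{"k":17,"theta":[0.6672,0.5409,0.879],"w":[-0.0028,-0.1116,0.0116],"tcp":[0.158,0.1848,0.7856],"tau":[-0.0338,2.0185,-2.6809]}
{"k":18,"theta":[0.6671,0.5399,0.8791],"w":[-0.0007,-0.0187,0.0086],"tcp":[0.1579,0.1851,0.7856],"tau":[-0.0798,1.8524,-2.6746]}
{"k":19,"theta":[0.6671,0.5401,0.8792],"w":[0.0032,0.0441,0.0065],"tcp":[0.158,0.185,0.7855],"tau":[-0.1134,1.7327,-2.6688]}
{"k":20,"theta":[0.6672,0.5411,0.8793],"w":[0.0037,0.0873,0.0049],"tcp":[0.1581,0.1848,0.7856],"tau":[-0.1372,1.6451,-2.6637]}
{"k":21,"theta":[0.6672,0.5426,0.8794],"w":[0.004,0.1164,0.0038],"tcp":[0.1582,0.1844,0.7856],"tau":[-0.1549,1.5798,-2.6591]}
{"k":22,"theta":[0.6673,0.5445,0.8794],"w":[0.0042,0.1352,0.003],"tcp":[0.1584,0.1839,0.7857],"tau":[-0.1679,1.531,-2.6551]}
{"k":23,"theta":[0.6674,0.5466,0.8795],"w":[0.0043,0.1464,0.0025],"tcp":[0.1587,0.1834,0.7857],"tau":[-0.1774,1.4946,-2.6513]}
{"k":24,"theta":[0.6674,0.5489,0.8795],"w":[0.0043,0.1521,0.0021],"tcp":[0.1589,0.1829,0.7858],"tau":[-0.1845,1.4675,-2.6479]}
{"k":25,"theta":[0.6675,0.5512,0.8795],"w":[0.0043,0.154,0.0018],"tcp":[0.1591,0.1823,0.7859],"tau":[-0.1896,1.4472,-2.6446]}
{"k":26,"theta":[0.6676,0.5535,0.8796],"w":[0.0043,0.153,0.0016],"tcp":[0.1593,0.1817,0.786],"tau":[-0.1934,1.432,-2.6415]}
{"k":27,"theta":[0.6676,0.5557,0.8796],"w":[0.0042,0.1501,0.0014],"tcp":[0.1595,0.1812,0.7861],"tau":[-0.1961,1.4207,-2.6386]}
{"k":28,"theta":[0.6677,0.558,0.8796],"w":[0.0041,0.1459,0.0013],"tcp":[0.1598,0.1806,0.7861],"tau":[-0.198,1.4122,-2.6358]}
{"k":29,"theta":[0.6678,0.5601,0.8796],"w":[0.004,0.1408,0.0012],"tcp":[0.16,0.1801,0.7862],"tau":[-0.1994,1.4059,-2.6331]}
{"k":30,"theta":[0.6678,0.5622,0.8796],"w":[0.0039,0.1352,0.0011],"tcp":[0.1602,0.1795,0.7863],"tau":[-0.2003,1.4011,-2.6305]}
{"k":31,"theta":[0.6679,0.5642,0.8797],"w":[0.0038,0.1293,0.001],"tcp":[0.1603,0.179,0.7864],"tau":[-0.201,1.3975,-2.628]}
{"k":32,"theta":[0.668,0.566,0.8797],"w":[0.0037,0.1232,0.0009],"tcp":[0.1605,0.1786,0.7864],"tau":[-0.2014,1.3948,-2.6257]}
{"k":33,"theta":[0.668,0.5678,0.8797],"w":[0.0036,0.1172,0.0009],"tcp":[0.1607,0.1781,0.7865],"tau":[-0.2017,1.3928,-2.6235]}
{"k":34,"theta":[0.6681,0.5696,0.8797],"w":[0.0034,0.1112,0.0008],"tcp":[0.1608,0.1777,0.7866],"tau":[-0.2018,1.3912,-2.6214]}
{"k":35,"theta":[0.6681,0.5712,0.8797],"w":[0.0033,0.1054,0.0007],"tcp":[0.161,0.1773,0.7866],"tau":[-0.2019,1.3901,-2.6194]}
{"k":36,"theta":[0.6682,0.5727,0.8797],"w":[0.0032,0.0998,0.0007],"tcp":[0.1611,0.1769,0.7867],"tau":[-0.2019,1.3892,-2.6175]}
{"k":37,"theta":[0.6682,0.5742,0.8797],"w":[0.0031,0.0944,0.0006],"tcp":[0.1613,0.1765,0.7867],"tau":[-0.2019,1.3885,-2.6158]}
{"k":38,"theta":[0.6683,0.5755,0.8798],"w":[0.003,0.0892,0.0006],"tcp":[0.1614,0.1762,0.7868]}
{"summary": "max |tau| (N\u00b7m): 8.4403"}


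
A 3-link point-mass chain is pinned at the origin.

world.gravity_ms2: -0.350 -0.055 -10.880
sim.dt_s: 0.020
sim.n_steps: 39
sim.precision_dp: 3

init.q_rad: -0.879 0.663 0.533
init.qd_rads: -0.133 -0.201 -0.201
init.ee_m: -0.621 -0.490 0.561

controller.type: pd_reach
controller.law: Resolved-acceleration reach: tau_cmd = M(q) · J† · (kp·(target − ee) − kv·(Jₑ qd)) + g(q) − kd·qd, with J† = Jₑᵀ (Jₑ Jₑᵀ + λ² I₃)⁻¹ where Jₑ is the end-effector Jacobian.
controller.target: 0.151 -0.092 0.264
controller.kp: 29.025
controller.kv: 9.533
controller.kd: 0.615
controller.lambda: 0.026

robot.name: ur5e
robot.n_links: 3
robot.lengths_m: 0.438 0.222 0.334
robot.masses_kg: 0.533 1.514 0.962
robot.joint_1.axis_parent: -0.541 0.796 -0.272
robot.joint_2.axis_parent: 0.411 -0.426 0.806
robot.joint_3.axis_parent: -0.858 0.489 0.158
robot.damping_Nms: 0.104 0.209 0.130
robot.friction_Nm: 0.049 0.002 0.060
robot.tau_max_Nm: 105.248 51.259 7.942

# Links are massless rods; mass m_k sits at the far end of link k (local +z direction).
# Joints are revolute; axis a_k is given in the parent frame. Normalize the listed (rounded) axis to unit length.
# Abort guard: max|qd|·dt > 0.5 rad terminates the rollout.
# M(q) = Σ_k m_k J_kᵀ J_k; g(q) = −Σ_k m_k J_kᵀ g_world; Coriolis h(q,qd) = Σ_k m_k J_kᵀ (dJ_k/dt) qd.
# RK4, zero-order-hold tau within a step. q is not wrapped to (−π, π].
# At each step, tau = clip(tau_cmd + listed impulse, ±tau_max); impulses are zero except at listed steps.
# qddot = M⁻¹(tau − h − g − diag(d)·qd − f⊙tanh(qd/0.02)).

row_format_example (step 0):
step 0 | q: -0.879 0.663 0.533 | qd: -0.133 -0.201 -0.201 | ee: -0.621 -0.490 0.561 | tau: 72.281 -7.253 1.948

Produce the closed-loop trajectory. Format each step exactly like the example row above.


step 1 | q: -0.858 0.730 0.558 | qd: 2.108 6.412 2.529 | ee: -0.618 -0.489 0.560 | tau: 58.990 -9.728 -0.144
step 2 | q: -0.809 0.862 0.605 | qd: 2.776 6.753 2.157 | ee: -0.607 -0.486 0.561 | tau: 44.855 -7.210 -0.055
step 3 | q: -0.750 0.995 0.646 | qd: 3.118 6.602 1.949 | ee: -0.589 -0.483 0.568 | tau: 34.211 -5.209 -0.018
step 4 | q: -0.686 1.124 0.684 | qd: 3.288 6.297 1.860 | ee: -0.566 -0.477 0.579 | tau: 26.477 -3.814 -0.004
step 5 | q: -0.620 1.247 0.720 | qd: 3.362 5.945 1.829 | ee: -0.539 -0.470 0.591 | tau: 20.762 -2.890 0.009
step 6 | q: -0.552 1.362 0.757 | qd: 3.379 5.584 1.822 | ee: -0.510 -0.462 0.605 | tau: 16.408 -2.303 0.023
step 7 | q: -0.485 1.470 0.793 | qd: 3.362 5.230 1.822 | ee: -0.480 -0.451 0.619 | tau: 12.985 -1.952 0.034
step 8 | q: -0.418 1.571 0.830 | qd: 3.322 4.889 1.821 | ee: -0.448 -0.440 0.632 | tau: 10.220 -1.765 0.037
step 9 | q: -0.353 1.665 0.866 | qd: 3.267 4.566 1.817 | ee: -0.415 -0.428 0.644 | tau: 7.934 -1.692 0.030
step 10 | q: -0.288 1.754 0.902 | qd: 3.202 4.263 1.808 | ee: -0.383 -0.415 0.654 | tau: 6.010 -1.699 0.011
step 11 | q: -0.225 1.836 0.938 | qd: 3.130 3.980 1.795 | ee: -0.350 -0.401 0.663 | tau: 4.368 -1.762 -0.021
step 12 | q: -0.163 1.913 0.974 | qd: 3.051 3.718 1.778 | ee: -0.318 -0.387 0.670 | tau: 2.948 -1.865 -0.065
step 13 | q: -0.103 1.985 1.009 | qd: 2.969 3.476 1.758 | ee: -0.287 -0.372 0.676 | tau: 1.709 -1.995 -0.118
step 14 | q: -0.044 2.052 1.044 | qd: 2.883 3.254 1.735 | ee: -0.256 -0.358 0.680 | tau: 0.619 -2.143 -0.179
step 15 | q: 0.012 2.115 1.078 | qd: 2.795 3.050 1.710 | ee: -0.227 -0.344 0.682 | tau: -0.347 -2.304 -0.247
step 16 | q: 0.067 2.174 1.112 | qd: 2.705 2.864 1.683 | ee: -0.198 -0.329 0.682 | tau: -1.209 -2.471 -0.318
step 17 | q: 0.121 2.229 1.145 | qd: 2.614 2.695 1.654 | ee: -0.171 -0.316 0.681 | tau: -1.983 -2.641 -0.392
step 18 | q: 0.172 2.281 1.178 | qd: 2.521 2.541 1.623 | ee: -0.145 -0.302 0.679 | tau: -2.680 -2.811 -0.467
step 19 | q: 0.221 2.331 1.210 | qd: 2.429 2.400 1.592 | ee: -0.121 -0.289 0.675 | tau: -3.310 -2.979 -0.541
step 20 | q: 0.269 2.377 1.242 | qd: 2.336 2.272 1.559 | ee: -0.097 -0.277 0.671 | tau: -3.883 -3.143 -0.615
step 21 | q: 0.315 2.422 1.272 | qd: 2.243 2.156 1.525 | ee: -0.075 -0.265 0.665 | tau: -4.404 -3.300 -0.687
step 22 | q: 0.359 2.464 1.302 | qd: 2.151 2.049 1.491 | ee: -0.054 -0.254 0.659 | tau: -4.879 -3.451 -0.756
step 23 | q: 0.401 2.504 1.332 | qd: 2.060 1.951 1.456 | ee: -0.035 -0.243 0.651 | tau: -5.313 -3.594 -0.823
step 24 | q: 0.441 2.542 1.361 | qd: 1.969 1.861 1.420 | ee: -0.017 -0.233 0.643 | tau: -5.710 -3.727 -0.886
step 25 | q: 0.480 2.578 1.389 | qd: 1.880 1.778 1.384 | ee: 0.001 -0.224 0.635 | tau: -6.073 -3.852 -0.946
step 26 | q: 0.516 2.613 1.416 | qd: 1.793 1.701 1.348 | ee: 0.016 -0.215 0.626 | tau: -6.404 -3.968 -1.003
step 27 | q: 0.551 2.646 1.442 | qd: 1.707 1.629 1.312 | ee: 0.031 -0.206 0.617 | tau: -6.708 -4.074 -1.055
step 28 | q: 0.584 2.678 1.468 | qd: 1.623 1.562 1.276 | ee: 0.045 -0.199 0.607 | tau: -6.984 -4.170 -1.105
step 29 | q: 0.616 2.708 1.493 | qd: 1.540 1.500 1.240 | ee: 0.058 -0.192 0.597 | tau: -7.237 -4.257 -1.151
step 30 | q: 0.646 2.738 1.518 | qd: 1.460 1.441 1.205 | ee: 0.069 -0.185 0.588 | tau: -7.467 -4.336 -1.193
step 31 | q: 0.674 2.766 1.542 | qd: 1.382 1.386 1.169 | ee: 0.080 -0.179 0.578 | tau: -7.677 -4.405 -1.232
step 32 | q: 0.701 2.793 1.565 | qd: 1.306 1.333 1.134 | ee: 0.090 -0.173 0.568 | tau: -7.868 -4.467 -1.267
step 33 | q: 0.727 2.819 1.587 | qd: 1.233 1.283 1.099 | ee: 0.099 -0.168 0.558 | tau: -8.041 -4.520 -1.300
step 34 | q: 0.751 2.845 1.609 | qd: 1.161 1.235 1.065 | ee: 0.108 -0.163 0.548 | tau: -8.198 -4.566 -1.329
step 35 | q: 0.773 2.869 1.629 | qd: 1.092 1.190 1.031 | ee: 0.115 -0.158 0.538 | tau: -8.339 -4.606 -1.356
step 36 | q: 0.794 2.892 1.650 | qd: 1.026 1.146 0.998 | ee: 0.122 -0.154 0.529 | tau: -8.467 -4.639 -1.380
step 37 | q: 0.814 2.915 1.669 | qd: 0.961 1.104 0.966 | ee: 0.128 -0.150 0.520 | tau: -8.582 -4.666 -1.401
step 38 | q: 0.833 2.936 1.688 | qd: 0.899 1.064 0.934 | ee: 0.134 -0.146 0.510 | tau: -8.686 -4.687 -1.420
step 39 | q: 0.850 2.957 1.707 | qd: 0.840 1.026 0.903 | ee: 0.139 -0.143 0.502


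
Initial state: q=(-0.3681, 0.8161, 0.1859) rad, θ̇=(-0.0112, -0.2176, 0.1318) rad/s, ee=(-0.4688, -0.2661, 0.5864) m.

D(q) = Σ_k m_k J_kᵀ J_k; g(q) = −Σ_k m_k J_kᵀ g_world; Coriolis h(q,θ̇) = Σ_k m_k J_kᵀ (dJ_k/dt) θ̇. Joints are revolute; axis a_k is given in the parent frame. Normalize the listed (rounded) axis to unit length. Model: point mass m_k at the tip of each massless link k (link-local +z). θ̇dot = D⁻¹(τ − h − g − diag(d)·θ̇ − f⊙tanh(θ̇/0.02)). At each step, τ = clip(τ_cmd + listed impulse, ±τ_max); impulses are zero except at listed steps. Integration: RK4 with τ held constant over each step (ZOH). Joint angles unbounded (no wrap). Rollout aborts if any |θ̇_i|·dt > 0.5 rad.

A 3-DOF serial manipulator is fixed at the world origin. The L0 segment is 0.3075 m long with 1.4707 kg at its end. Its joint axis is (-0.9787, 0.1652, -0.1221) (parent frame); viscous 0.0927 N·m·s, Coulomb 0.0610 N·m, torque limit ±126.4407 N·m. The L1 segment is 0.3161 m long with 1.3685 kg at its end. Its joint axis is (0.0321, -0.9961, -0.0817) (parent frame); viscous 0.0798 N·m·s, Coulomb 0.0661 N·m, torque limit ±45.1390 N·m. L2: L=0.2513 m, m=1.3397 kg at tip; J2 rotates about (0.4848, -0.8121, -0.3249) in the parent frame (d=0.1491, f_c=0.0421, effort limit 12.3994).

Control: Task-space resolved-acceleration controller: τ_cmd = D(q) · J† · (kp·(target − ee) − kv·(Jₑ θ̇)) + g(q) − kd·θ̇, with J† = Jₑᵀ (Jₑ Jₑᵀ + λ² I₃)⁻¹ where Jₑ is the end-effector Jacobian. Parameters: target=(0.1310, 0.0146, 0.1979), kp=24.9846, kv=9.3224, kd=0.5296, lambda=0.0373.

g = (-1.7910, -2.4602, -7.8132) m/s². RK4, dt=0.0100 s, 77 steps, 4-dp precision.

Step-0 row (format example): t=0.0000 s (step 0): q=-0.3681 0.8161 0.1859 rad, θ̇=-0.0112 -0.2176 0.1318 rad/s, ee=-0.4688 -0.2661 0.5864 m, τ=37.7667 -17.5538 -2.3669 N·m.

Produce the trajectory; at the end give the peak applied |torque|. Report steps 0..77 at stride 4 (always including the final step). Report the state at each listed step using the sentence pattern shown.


t=0.0400 s (step 4): q=-0.3451 0.7624 0.3158 rad, θ̇=0.9986 -2.1006 5.0415 rad/s, ee=-0.4619 -0.2628 0.5887 m, τ=29.3156 -14.5680 -3.9980 N·m.
t=0.0800 s (step 8): q=-0.2983 0.6666 0.5290 rad, θ̇=1.2643 -2.5631 5.2856 rad/s, ee=-0.4442 -0.2482 0.5965 m, τ=17.8009 -10.1089 -2.7998 N·m.
t=0.1200 s (step 12): q=-0.2483 0.5629 0.7281 rad, θ̇=1.2063 -2.5977 4.6634 rad/s, ee=-0.4192 -0.2269 0.6085 m, τ=10.7398 -7.3149 -1.7754 N·m.
t=0.1600 s (step 16): q=-0.2032 0.4598 0.9040 rad, θ̇=1.0388 -2.5539 4.1700 rad/s, ee=-0.3908 -0.2036 0.6205 m, τ=7.0610 -5.8205 -1.2811 N·m.
t=0.2000 s (step 20): q=-0.1657 0.3588 1.0640 rad, θ̇=0.8365 -2.4979 3.8525 rad/s, ee=-0.3613 -0.1810 0.6299 m, τ=5.1847 -4.9563 -1.1090 N·m.
t=0.2400 s (step 24): q=-0.1364 0.2600 1.2136 rad, θ̇=0.6287 -2.4399 3.6442 rad/s, ee=-0.3317 -0.1605 0.6357 m, τ=4.2733 -4.3694 -1.0894 N·m.
t=0.2800 s (step 28): q=-0.1153 0.1636 1.3563 rad, θ̇=0.4277 -2.3811 3.4957 rad/s, ee=-0.3026 -0.1425 0.6376 m, τ=3.9015 -3.8904 -1.1270 N·m.
t=0.3200 s (step 32): q=-0.1020 0.0696 1.4936 rad, θ̇=0.2388 -2.3211 3.3780 rad/s, ee=-0.2744 -0.1272 0.6359 m, τ=3.8450 -3.4429 -1.1722 N·m.
t=0.3600 s (step 36): q=-0.0960 -0.0220 1.6266 rad, θ̇=0.0638 -2.2588 3.2750 rad/s, ee=-0.2473 -0.1146 0.6312 m, τ=3.9796 -2.9972 -1.2011 N·m.
t=0.4000 s (step 40): q=-0.0967 -0.1110 1.7556 rad, θ̇=-0.0943 -2.1913 3.1754 rad/s, ee=-0.2215 -0.1044 0.6240 m, τ=4.2049 -2.5472 -1.2025 N·m.
t=0.4400 s (step 44): q=-0.1034 -0.1972 1.8807 rad, θ̇=-0.2375 -2.1187 3.0780 rad/s, ee=-0.1971 -0.0963 0.6147 m, τ=4.4947 -2.0967 -1.1762 N·m.
t=0.4800 s (step 48): q=-0.1155 -0.2804 2.0019 rad, θ̇=-0.3679 -2.0407 2.9823 rad/s, ee=-0.1740 -0.0901 0.6039 m, τ=4.8335 -1.6531 -1.1233 N·m.
t=0.5200 s (step 52): q=-0.1326 -0.3603 2.1193 rad, θ̇=-0.4859 -1.9558 2.8874 rad/s, ee=-0.1524 -0.0855 0.5918 m, τ=5.1950 -1.2248 -1.0465 N·m.
t=0.5600 s (step 56): q=-0.1542 -0.4367 2.2329 rad, θ̇=-0.5921 -1.8631 2.7941 rad/s, ee=-0.1323 -0.0824 0.5788 m, τ=5.5596 -0.8189 -0.9496 N·m.
t=0.6000 s (step 60): q=-0.1798 -0.5092 2.3428 rad, θ̇=-0.6875 -1.7615 2.7036 rad/s, ee=-0.1136 -0.0804 0.5652 m, τ=5.9118 -0.4403 -0.8365 N·m.
t=0.6400 s (step 64): q=-0.2091 -0.5775 2.4492 rad, θ̇=-0.7730 -1.6496 2.6176 rad/s, ee=-0.0964 -0.0794 0.5512 m, τ=6.2393 -0.0908 -0.7107 N·m.
t=0.6800 s (step 68): q=-0.2416 -0.6410 2.5523 rad, θ̇=-0.8498 -1.5251 2.5383 rad/s, ee=-0.0805 -0.0792 0.5371 m, τ=6.5313 0.2311 -0.5753 N·m.
t=0.7200 s (step 72): q=-0.2770 -0.6993 2.6525 rad, θ̇=-0.9195 -1.3844 2.4683 rad/s, ee=-0.0661 -0.0796 0.5229 m, τ=6.7771 0.5308 -0.4324 N·m.
t=0.7600 s (step 76): q=-0.3150 -0.7514 2.7500 rad, θ̇=-0.9839 -1.2212 2.4109 rad/s, ee=-0.0530 -0.0805 0.5089 m, τ=6.9626 0.8208 -0.2835 N·m.
t=0.7700 s (step 77): q=-0.3250 -0.7634 2.7741 rad, θ̇=-0.9994 -1.1758 2.3991 rad/s, ee=-0.0499 -0.0809 0.5055 m.
max |τ| (N·m): 37.7667


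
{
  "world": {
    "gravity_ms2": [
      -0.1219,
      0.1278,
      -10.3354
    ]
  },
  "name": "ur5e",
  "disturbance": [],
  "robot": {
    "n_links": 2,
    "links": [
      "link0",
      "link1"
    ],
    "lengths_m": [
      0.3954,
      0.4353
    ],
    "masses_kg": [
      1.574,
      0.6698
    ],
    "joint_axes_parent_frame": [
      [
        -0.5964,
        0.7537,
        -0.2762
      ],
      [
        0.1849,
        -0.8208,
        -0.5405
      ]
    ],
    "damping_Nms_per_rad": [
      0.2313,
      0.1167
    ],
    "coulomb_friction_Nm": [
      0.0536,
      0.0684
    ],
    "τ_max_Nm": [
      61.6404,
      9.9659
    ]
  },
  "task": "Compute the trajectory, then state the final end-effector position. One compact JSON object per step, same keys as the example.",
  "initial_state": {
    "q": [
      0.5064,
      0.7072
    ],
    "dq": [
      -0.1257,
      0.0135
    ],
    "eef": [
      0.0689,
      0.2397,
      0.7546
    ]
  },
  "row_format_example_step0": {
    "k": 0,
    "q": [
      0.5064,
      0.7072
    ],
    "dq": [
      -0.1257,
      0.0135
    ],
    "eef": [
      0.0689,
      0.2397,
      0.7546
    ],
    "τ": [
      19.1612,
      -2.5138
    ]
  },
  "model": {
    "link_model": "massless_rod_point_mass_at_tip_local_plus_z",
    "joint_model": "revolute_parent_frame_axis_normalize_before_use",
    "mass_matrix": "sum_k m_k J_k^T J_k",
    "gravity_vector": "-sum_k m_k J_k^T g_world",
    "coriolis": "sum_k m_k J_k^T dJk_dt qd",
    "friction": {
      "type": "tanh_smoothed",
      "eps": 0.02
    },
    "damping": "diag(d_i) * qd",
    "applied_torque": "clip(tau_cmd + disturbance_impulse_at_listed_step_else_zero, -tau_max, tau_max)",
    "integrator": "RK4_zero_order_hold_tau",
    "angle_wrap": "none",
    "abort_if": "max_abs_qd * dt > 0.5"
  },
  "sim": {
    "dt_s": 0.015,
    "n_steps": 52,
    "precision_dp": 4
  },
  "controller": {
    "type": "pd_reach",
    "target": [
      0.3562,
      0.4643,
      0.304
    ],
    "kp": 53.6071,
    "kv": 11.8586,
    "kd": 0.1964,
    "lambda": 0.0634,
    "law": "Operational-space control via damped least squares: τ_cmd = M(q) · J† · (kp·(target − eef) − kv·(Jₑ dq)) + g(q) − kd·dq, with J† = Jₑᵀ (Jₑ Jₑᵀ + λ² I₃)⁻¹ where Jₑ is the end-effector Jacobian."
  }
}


{"k":1,"q":[0.5092,0.7112],"dq":[0.5033,0.5095],"eef":[0.0693,0.2412,0.7537],"\u03c4":[14.8709,-2.2431]}
{"k":2,"q":[0.5206,0.7215],"dq":[1.0063,0.8704],"eef":[0.0729,0.2467,0.7504],"\u03c4":[11.1199,-1.9606]}
{"k":3,"q":[0.5387,0.7365],"dq":[1.4039,1.1248],"eef":[0.0791,0.2554,0.7453],"\u03c4":[7.8373,-1.6876]}
{"k":4,"q":[0.562,0.7547],"dq":[1.7129,1.2948],"eef":[0.0876,0.2665,0.7384],"\u03c4":[4.9642,-1.4353]}
{"k":5,"q":[0.5895,0.7749],"dq":[1.9481,1.3991],"eef":[0.0979,0.2793,0.73],"\u03c4":[2.4489,-1.2091]}
{"k":6,"q":[0.62,0.7963],"dq":[2.1215,1.4524],"eef":[0.1096,0.2932,0.7203],"\u03c4":[0.2473,-1.0105]}
{"k":7,"q":[0.6527,0.8182],"dq":[2.2436,1.4669],"eef":[0.1224,0.3078,0.7094],"\u03c4":[-1.6788,-0.8389]}
{"k":8,"q":[0.687,0.8401],"dq":[2.3227,1.4522],"eef":[0.136,0.3227,0.6974],"\u03c4":[-3.3617,-0.6924]}
{"k":9,"q":[0.7221,0.8616],"dq":[2.3662,1.416],"eef":[0.1502,0.3375,0.6845],"\u03c4":[-4.8293,-0.5687]}
{"k":10,"q":[0.7577,0.8825],"dq":[2.3801,1.3648],"eef":[0.1646,0.3521,0.6709],"\u03c4":[-6.1057,-0.4651]}
{"k":11,"q":[0.7933,0.9025],"dq":[2.3696,1.3033],"eef":[0.1791,0.3662,0.6567],"\u03c4":[-7.2116,-0.3791]}
{"k":12,"q":[0.8286,0.9215],"dq":[2.3389,1.2355],"eef":[0.1936,0.3797,0.642],"\u03c4":[-8.1651,-0.3084]}
{"k":13,"q":[0.8633,0.9395],"dq":[2.2917,1.1647],"eef":[0.2077,0.3925,0.6269],"\u03c4":[-8.9824,-0.251]}
{"k":14,"q":[0.8973,0.9564],"dq":[2.2313,1.0931],"eef":[0.2215,0.4045,0.6117],"\u03c4":[-9.6776,-0.205]}
{"k":15,"q":[0.9302,0.9722],"dq":[2.1604,1.0227],"eef":[0.2348,0.4157,0.5965],"\u03c4":[-10.2638,-0.169]}
{"k":16,"q":[0.962,0.9871],"dq":[2.0813,0.9547],"eef":[0.2475,0.426,0.5813],"\u03c4":[-10.7524,-0.1417]}
{"k":17,"q":[0.9926,1.0009],"dq":[1.9961,0.8901],"eef":[0.2597,0.4356,0.5663],"\u03c4":[-11.1542,-0.1218]}
{"k":18,"q":[1.0218,1.0138],"dq":[1.9066,0.8295],"eef":[0.2712,0.4444,0.5515],"\u03c4":[-11.4788,-0.1085]}
{"k":19,"q":[1.0497,1.0258],"dq":[1.8142,0.7732],"eef":[0.2819,0.4524,0.5372],"\u03c4":[-11.7353,-0.1008]}
{"k":20,"q":[1.0762,1.037],"dq":[1.7203,0.7213],"eef":[0.292,0.4597,0.5232],"\u03c4":[-11.9318,-0.0982]}
{"k":21,"q":[1.1013,1.0474],"dq":[1.626,0.6739],"eef":[0.3014,0.4664,0.5097],"\u03c4":[-12.076,-0.0998]}
{"k":22,"q":[1.125,1.0572],"dq":[1.5322,0.6307],"eef":[0.3101,0.4724,0.4968],"\u03c4":[-12.1746,-0.1051]}
{"k":23,"q":[1.1473,1.0664],"dq":[1.4396,0.5915],"eef":[0.3181,0.4778,0.4844],"\u03c4":[-12.234,-0.1136]}
{"k":24,"q":[1.1682,1.075],"dq":[1.349,0.5561],"eef":[0.3255,0.4827,0.4726],"\u03c4":[-12.26,-0.1246]}
{"k":25,"q":[1.1878,1.0831],"dq":[1.2609,0.524],"eef":[0.3322,0.4871,0.4615],"\u03c4":[-12.2578,-0.1379]}
{"k":26,"q":[1.206,1.0907],"dq":[1.1757,0.4949],"eef":[0.3383,0.4911,0.4509],"\u03c4":[-12.2319,-0.1529]}
{"k":27,"q":[1.223,1.0979],"dq":[1.0936,0.4686],"eef":[0.3439,0.4947,0.4409],"\u03c4":[-12.1867,-0.1693]}
{"k":28,"q":[1.2389,1.1048],"dq":[1.0151,0.4446],"eef":[0.3489,0.4979,0.4316],"\u03c4":[-12.1257,-0.1867]}
{"k":29,"q":[1.2535,1.1113],"dq":[0.9401,0.4227],"eef":[0.3534,0.5008,0.4228],"\u03c4":[-12.0523,-0.2049]}
{"k":30,"q":[1.2671,1.1174],"dq":[0.8689,0.4026],"eef":[0.3574,0.5035,0.4146],"\u03c4":[-11.9694,-0.2235]}
{"k":31,"q":[1.2796,1.1233],"dq":[0.8014,0.3841],"eef":[0.361,0.5058,0.407],"\u03c4":[-11.8794,-0.2423]}
{"k":32,"q":[1.2912,1.129],"dq":[0.7377,0.3669],"eef":[0.3642,0.508,0.3999],"\u03c4":[-11.7845,-0.2611]}
{"k":33,"q":[1.3018,1.1343],"dq":[0.6778,0.3508],"eef":[0.367,0.5099,0.3933],"\u03c4":[-11.6865,-0.2797]}
{"k":34,"q":[1.3115,1.1395],"dq":[0.6216,0.3357],"eef":[0.3694,0.5117,0.3873],"\u03c4":[-11.5871,-0.2981]}
{"k":35,"q":[1.3204,1.1444],"dq":[0.5691,0.3214],"eef":[0.3716,0.5133,0.3817],"\u03c4":[-11.4874,-0.316]}
{"k":36,"q":[1.3286,1.1491],"dq":[0.52,0.3078],"eef":[0.3734,0.5147,0.3765],"\u03c4":[-11.3887,-0.3333]}
{"k":37,"q":[1.3361,1.1537],"dq":[0.4743,0.2949],"eef":[0.375,0.516,0.3718],"\u03c4":[-11.2917,-0.35]}
{"k":38,"q":[1.3429,1.158],"dq":[0.4319,0.2825],"eef":[0.3764,0.5172,0.3674],"\u03c4":[-11.1973,-0.3661]}
{"k":39,"q":[1.349,1.1621],"dq":[0.3926,0.2705],"eef":[0.3775,0.5183,0.3634],"\u03c4":[-11.1058,-0.3815]}
{"k":40,"q":[1.3547,1.1661],"dq":[0.3563,0.259],"eef":[0.3785,0.5192,0.3598],"\u03c4":[-11.0179,-0.3961]}
{"k":41,"q":[1.3598,1.1699],"dq":[0.3228,0.2479],"eef":[0.3793,0.5201,0.3565],"\u03c4":[-10.9337,-0.41]}
{"k":42,"q":[1.3644,1.1735],"dq":[0.2919,0.2372],"eef":[0.3799,0.521,0.3534],"\u03c4":[-10.8536,-0.4231]}
{"k":43,"q":[1.3685,1.177],"dq":[0.2636,0.2268],"eef":[0.3804,0.5217,0.3507],"\u03c4":[-10.7776,-0.4355]}
{"k":44,"q":[1.3723,1.1803],"dq":[0.2376,0.2168],"eef":[0.3808,0.5224,0.3482],"\u03c4":[-10.7058,-0.4472]}
{"k":45,"q":[1.3757,1.1835],"dq":[0.2138,0.207],"eef":[0.3811,0.523,0.3459],"\u03c4":[-10.6382,-0.4582]}
{"k":46,"q":[1.3787,1.1865],"dq":[0.192,0.1976],"eef":[0.3813,0.5236,0.3438],"\u03c4":[-10.5748,-0.4685]}
{"k":47,"q":[1.3814,1.1894],"dq":[0.1722,0.1885],"eef":[0.3814,0.5241,0.342],"\u03c4":[-10.5155,-0.4781]}
{"k":48,"q":[1.3839,1.1922],"dq":[0.1541,0.1797],"eef":[0.3814,0.5246,0.3403],"\u03c4":[-10.4602,-0.4871]}
{"k":49,"q":[1.3861,1.1948],"dq":[0.1377,0.1712],"eef":[0.3813,0.525,0.3388],"\u03c4":[-10.4088,-0.4955]}
{"k":50,"q":[1.388,1.1973],"dq":[0.1228,0.163],"eef":[0.3813,0.5254,0.3374],"\u03c4":[-10.361,-0.5033]}
{"k":51,"q":[1.3898,1.1997],"dq":[0.1094,0.1551],"eef":[0.3811,0.5258,0.3362],"\u03c4":[-10.3168,-0.5106]}
{"k":52,"q":[1.3913,1.202],"dq":[0.0972,0.1474],"eef":[0.381,0.5262,0.335]}
{"summary": "final eef position (m): 0.3810 0.5262 0.3350"}


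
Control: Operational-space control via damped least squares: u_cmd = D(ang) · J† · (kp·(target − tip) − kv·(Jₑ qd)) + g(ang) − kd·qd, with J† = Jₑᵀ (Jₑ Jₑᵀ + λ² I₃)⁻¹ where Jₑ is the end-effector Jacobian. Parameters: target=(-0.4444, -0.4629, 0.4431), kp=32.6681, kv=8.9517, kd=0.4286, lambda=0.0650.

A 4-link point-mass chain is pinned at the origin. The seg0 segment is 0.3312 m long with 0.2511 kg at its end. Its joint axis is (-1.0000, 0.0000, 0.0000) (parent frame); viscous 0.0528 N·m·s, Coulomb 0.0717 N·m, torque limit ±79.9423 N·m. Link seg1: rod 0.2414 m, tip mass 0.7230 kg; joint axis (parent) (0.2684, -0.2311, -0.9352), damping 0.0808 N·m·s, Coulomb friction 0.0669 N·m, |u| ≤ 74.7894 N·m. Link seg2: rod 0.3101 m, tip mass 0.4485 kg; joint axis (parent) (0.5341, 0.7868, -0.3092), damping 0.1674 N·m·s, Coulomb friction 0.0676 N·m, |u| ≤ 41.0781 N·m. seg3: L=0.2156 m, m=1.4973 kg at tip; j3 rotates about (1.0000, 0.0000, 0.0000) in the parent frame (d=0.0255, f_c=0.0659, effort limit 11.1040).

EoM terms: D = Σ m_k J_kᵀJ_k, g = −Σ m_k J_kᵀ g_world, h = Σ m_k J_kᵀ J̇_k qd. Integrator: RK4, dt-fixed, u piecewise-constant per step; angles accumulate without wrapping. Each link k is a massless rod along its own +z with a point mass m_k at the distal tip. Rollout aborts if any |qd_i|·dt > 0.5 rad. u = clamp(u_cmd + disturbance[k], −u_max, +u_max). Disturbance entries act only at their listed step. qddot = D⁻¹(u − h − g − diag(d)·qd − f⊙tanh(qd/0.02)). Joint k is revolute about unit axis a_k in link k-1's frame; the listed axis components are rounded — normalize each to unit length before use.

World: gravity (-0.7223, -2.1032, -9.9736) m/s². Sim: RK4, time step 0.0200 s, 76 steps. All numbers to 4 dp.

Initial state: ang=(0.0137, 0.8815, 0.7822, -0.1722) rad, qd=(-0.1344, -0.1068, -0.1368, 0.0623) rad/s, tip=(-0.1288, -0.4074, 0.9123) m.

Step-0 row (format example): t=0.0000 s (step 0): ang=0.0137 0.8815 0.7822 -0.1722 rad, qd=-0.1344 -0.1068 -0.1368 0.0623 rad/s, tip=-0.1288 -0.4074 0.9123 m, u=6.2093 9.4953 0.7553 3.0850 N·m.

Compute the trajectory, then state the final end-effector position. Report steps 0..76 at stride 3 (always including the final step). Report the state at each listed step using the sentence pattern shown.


t=0.0600 s (step 3): ang=0.0318 0.9091 0.8454 -0.1559 rad, qd=0.5855 0.8474 1.8584 0.5764 rad/s, tip=-0.1438 -0.4144 0.8901 m, u=8.4586 3.0136 -3.7810 0.5074 N·m.
t=0.1200 s (step 6): ang=0.0688 0.9709 0.9714 -0.1144 rad, qd=0.5782 1.1592 2.1901 0.7497 rad/s, tip=-0.1816 -0.4226 0.8400 m, u=9.3044 -1.3349 -6.4753 -1.1497 N·m.
t=0.1800 s (step 9): ang=0.0955 1.0436 1.0954 -0.0714 rad, qd=0.2949 1.2469 1.9013 0.6603 rad/s, tip=-0.2283 -0.4294 0.7785 m, u=10.1675 -4.2896 -8.4279 -2.1866 N·m.
t=0.2400 s (step 12): ang=0.1035 1.1180 1.1961 -0.0357 rad, qd=-0.0212 1.2221 1.4566 0.5187 rad/s, tip=-0.2749 -0.4344 0.7152 m, u=11.0752 -5.9979 -9.7223 -2.7527 N·m.
t=0.3000 s (step 15): ang=0.0945 1.1883 1.2709 -0.0083 rad, qd=-0.2632 1.1154 1.0475 0.3876 rad/s, tip=-0.3166 -0.4381 0.6561 m, u=11.7885 -6.6599 -10.4087 -2.9530 N·m.
t=0.3600 s (step 18): ang=0.0738 1.2507 1.3233 0.0118 rad, qd=-0.4133 0.9577 0.7165 0.2779 rad/s, tip=-0.3511 -0.4409 0.6041 m, u=12.3134 -6.5740 -10.6145 -2.9015 N·m.
t=0.4200 s (step 21): ang=0.0468 1.3027 1.3585 0.0259 rad, qd=-0.4743 0.7777 0.4727 0.1904 rad/s, tip=-0.3780 -0.4433 0.5608 m, u=12.6388 -6.0484 -10.5034 -2.7071 N·m.
t=0.4800 s (step 24): ang=0.0183 1.3440 1.3815 0.0353 rad, qd=-0.4670 0.6017 0.3022 0.1211 rad/s, tip=-0.3982 -0.4458 0.5263 m, u=12.7904 -5.3400 -10.2176 -2.4550 N·m.
t=0.5400 s (step 27): ang=-0.0084 1.3754 1.3959 0.0409 rad, qd=-0.4170 0.4474 0.1862 0.0664 rad/s, tip=-0.4128 -0.4484 0.4997 m, u=12.8077 -4.6232 -9.8619 -2.2023 N·m.
t=0.6000 s (step 30): ang=-0.0314 1.3983 1.4046 0.0438 rad, qd=-0.3468 0.3202 0.1076 0.0317 rad/s, tip=-0.4230 -0.4510 0.4799 m, u=12.7304 -3.9944 -9.5038 -1.9836 N·m.
t=0.6600 s (step 33): ang=-0.0500 1.4144 1.4093 0.0452 rad, qd=-0.2728 0.2157 0.0525 0.0320 rad/s, tip=-0.4301 -0.4535 0.4658 m, u=12.5937 -3.4917 -9.1812 -1.8191 N·m.
t=0.7200 s (step 36): ang=-0.0642 1.4251 1.4114 0.0466 rad, qd=-0.2046 0.1311 0.0143 0.0606 rad/s, tip=-0.4348 -0.4558 0.4560 m, u=12.4314 -3.1140 -8.9130 -1.7062 N·m.
t=0.7800 s (step 39): ang=-0.0747 1.4317 1.4120 0.0483 rad, qd=-0.1448 0.0764 -0.0001 0.0539 rad/s, tip=-0.4378 -0.4577 0.4495 m, u=12.2740 -2.8393 -8.7146 -1.6106 N·m.
t=0.8400 s (step 42): ang=-0.0819 1.4355 1.4120 0.0497 rad, qd=-0.0968 0.0394 -0.0057 0.0467 rad/s, tip=-0.4396 -0.4593 0.4454 m, u=12.1271 -2.6531 -8.5693 -1.5431 N·m.
t=0.9000 s (step 45): ang=-0.0866 1.4378 1.4118 0.0502 rad, qd=-0.0618 0.0210 -0.0083 0.0289 rad/s, tip=-0.4406 -0.4604 0.4428 m, u=12.0001 -2.5395 -8.4605 -1.4937 N·m.
t=0.9600 s (step 48): ang=-0.0895 1.4392 1.4115 0.0498 rad, qd=-0.0373 0.0109 -0.0104 0.0188 rad/s, tip=-0.4412 -0.4613 0.4414 m, u=11.8930 -2.4785 -8.3830 -1.4655 N·m.
t=1.0200 s (step 51): ang=-0.0912 1.4401 1.4111 0.0491 rad, qd=-0.0210 0.0056 -0.0118 0.0139 rad/s, tip=-0.4415 -0.4618 0.4408 m, u=11.8097 -2.4483 -8.3303 -1.4506 N·m.
t=1.0800 s (step 54): ang=-0.0921 1.4408 1.4106 0.0482 rad, qd=-0.0115 0.0032 -0.0130 0.0113 rad/s, tip=-0.4418 -0.4621 0.4406 m, u=11.7534 -2.4350 -8.2961 -1.4433 N·m.
t=1.1400 s (step 57): ang=-0.0927 1.4414 1.4100 0.0472 rad, qd=-0.0065 0.0024 -0.0138 0.0100 rad/s, tip=-0.4419 -0.4623 0.4406 m, u=11.7200 -2.4297 -8.2756 -1.4404 N·m.
t=1.2000 s (step 60): ang=-0.0930 1.4420 1.4093 0.0462 rad, qd=-0.0041 0.0021 -0.0139 0.0095 rad/s, tip=-0.4421 -0.4624 0.4408 m, u=11.7017 -2.4277 -8.2643 -1.4399 N·m.
t=1.2600 s (step 63): ang=-0.0932 1.4425 1.4087 0.0452 rad, qd=-0.0029 0.0018 -0.0134 0.0095 rad/s, tip=-0.4423 -0.4624 0.4410 m, u=11.6923 -2.4270 -8.2586 -1.4404 N·m.
t=1.3200 s (step 66): ang=-0.0933 1.4430 1.4082 0.0442 rad, qd=-0.0023 0.0016 -0.0127 0.0097 rad/s, tip=-0.4424 -0.4625 0.4412 m, u=11.6880 -2.4265 -8.2560 -1.4415 N·m.
t=1.3800 s (step 69): ang=-0.0935 1.4436 1.4076 0.0432 rad, qd=-0.0021 0.0013 -0.0118 0.0100 rad/s, tip=-0.4425 -0.4625 0.4415 m, u=11.6866 -2.4261 -8.2551 -1.4428 N·m.
t=1.4400 s (step 72): ang=-0.0936 1.4441 1.4072 0.0422 rad, qd=-0.0021 0.0011 -0.0110 0.0103 rad/s, tip=-0.4427 -0.4625 0.4417 m, u=11.6868 -2.4255 -8.2551 -1.4441 N·m.
t=1.5000 s (step 75): ang=-0.0937 1.4446 1.4068 0.0412 rad, qd=-0.0020 0.0008 -0.0101 0.0106 rad/s, tip=-0.4428 -0.4625 0.4418 m, u=11.6879 -2.4248 -8.2556 -1.4454 N·m.
t=1.5200 s (step 76): ang=-0.0937 1.4448 1.4066 0.0408 rad, qd=-0.0020 0.0007 -0.0099 0.0106 rad/s, tip=-0.4428 -0.4626 0.4419 m.
final tip position (m): -0.4428 -0.4626 0.4419


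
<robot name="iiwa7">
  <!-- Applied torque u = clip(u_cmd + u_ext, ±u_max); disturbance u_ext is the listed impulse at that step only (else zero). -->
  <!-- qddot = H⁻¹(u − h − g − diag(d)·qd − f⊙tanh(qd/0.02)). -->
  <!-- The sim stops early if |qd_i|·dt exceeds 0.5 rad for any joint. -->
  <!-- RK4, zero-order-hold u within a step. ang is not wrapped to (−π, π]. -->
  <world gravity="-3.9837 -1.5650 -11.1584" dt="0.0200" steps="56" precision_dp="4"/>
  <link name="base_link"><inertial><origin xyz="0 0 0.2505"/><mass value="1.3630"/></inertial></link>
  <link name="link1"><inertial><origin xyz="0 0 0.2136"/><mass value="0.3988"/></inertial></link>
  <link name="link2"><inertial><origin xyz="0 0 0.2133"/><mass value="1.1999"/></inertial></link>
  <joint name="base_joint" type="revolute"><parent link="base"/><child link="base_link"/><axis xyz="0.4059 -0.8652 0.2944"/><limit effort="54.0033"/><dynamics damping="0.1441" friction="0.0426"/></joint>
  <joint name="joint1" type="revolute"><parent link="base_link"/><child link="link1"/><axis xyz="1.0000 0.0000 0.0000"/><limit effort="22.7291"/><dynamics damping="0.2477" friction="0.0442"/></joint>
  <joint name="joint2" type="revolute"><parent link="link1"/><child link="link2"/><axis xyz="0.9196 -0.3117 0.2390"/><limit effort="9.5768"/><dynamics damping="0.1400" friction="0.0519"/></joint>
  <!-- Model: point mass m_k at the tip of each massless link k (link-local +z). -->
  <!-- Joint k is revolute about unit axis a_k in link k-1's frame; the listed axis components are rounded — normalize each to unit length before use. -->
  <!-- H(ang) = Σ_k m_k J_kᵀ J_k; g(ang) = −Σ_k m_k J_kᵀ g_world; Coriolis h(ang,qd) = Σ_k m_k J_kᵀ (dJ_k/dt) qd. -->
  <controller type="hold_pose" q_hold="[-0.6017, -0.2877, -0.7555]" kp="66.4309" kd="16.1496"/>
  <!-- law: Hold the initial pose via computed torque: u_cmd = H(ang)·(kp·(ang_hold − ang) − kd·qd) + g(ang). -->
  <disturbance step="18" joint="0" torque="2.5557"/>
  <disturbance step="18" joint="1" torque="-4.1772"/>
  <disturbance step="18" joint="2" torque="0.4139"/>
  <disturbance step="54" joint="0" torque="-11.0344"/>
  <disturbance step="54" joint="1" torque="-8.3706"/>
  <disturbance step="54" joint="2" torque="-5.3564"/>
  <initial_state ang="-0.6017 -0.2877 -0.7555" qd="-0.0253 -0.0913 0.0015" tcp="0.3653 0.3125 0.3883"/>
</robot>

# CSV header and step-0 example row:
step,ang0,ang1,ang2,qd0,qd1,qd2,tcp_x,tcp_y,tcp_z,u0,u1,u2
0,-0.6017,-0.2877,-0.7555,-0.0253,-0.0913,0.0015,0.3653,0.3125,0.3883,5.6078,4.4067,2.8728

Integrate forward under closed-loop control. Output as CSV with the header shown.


step,ang0,ang1,ang2,qd0,qd1,qd2,tcp_x,tcp_y,tcp_z,u0,u1,u2
1,-0.6021,-0.2891,-0.7558,-0.0161,-0.0518,-0.0122,0.3654,0.3129,0.3877,5.4906,4.3052,2.8304
2,-0.6024,-0.2899,-0.7559,-0.0101,-0.0261,-0.0141,0.3654,0.3131,0.3874,5.4017,4.2285,2.7962
3,-0.6026,-0.2903,-0.7560,-0.0059,-0.0095,-0.0131,0.3655,0.3132,0.3871,5.3355,4.1732,2.7710
4,-0.6027,-0.2905,-0.7560,-0.0028,-0.0010,-0.0087,0.3655,0.3133,0.3870,5.2866,4.1371,2.7531
5,-0.6027,-0.2906,-0.7559,-0.0006,0.0034,-0.0051,0.3655,0.3133,0.3870,5.2510,4.1140,2.7410
6,-0.6027,-0.2905,-0.7558,0.0012,0.0059,-0.0037,0.3655,0.3133,0.3870,5.2251,4.0989,2.7330
7,-0.6027,-0.2905,-0.7557,0.0024,0.0073,-0.0031,0.3655,0.3133,0.3871,5.2064,4.0888,2.7275
8,-0.6027,-0.2904,-0.7555,0.0031,0.0079,-0.0028,0.3655,0.3132,0.3872,5.1929,4.0818,2.7238
9,-0.6026,-0.2903,-0.7554,0.0036,0.0082,-0.0027,0.3655,0.3132,0.3872,5.1831,4.0769,2.7211
10,-0.6026,-0.2902,-0.7553,0.0038,0.0082,-0.0027,0.3655,0.3132,0.3873,5.1761,4.0733,2.7191
11,-0.6025,-0.2901,-0.7551,0.0038,0.0080,-0.0028,0.3655,0.3131,0.3874,5.1709,4.0706,2.7177
12,-0.6024,-0.2900,-0.7550,0.0037,0.0078,-0.0030,0.3654,0.3131,0.3875,5.1672,4.0685,2.7165
13,-0.6024,-0.2899,-0.7549,0.0036,0.0076,-0.0031,0.3654,0.3131,0.3875,5.1644,4.0668,2.7157
14,-0.6023,-0.2899,-0.7547,0.0034,0.0073,-0.0033,0.3654,0.3131,0.3876,5.1623,4.0655,2.7150
15,-0.6023,-0.2898,-0.7546,0.0032,0.0071,-0.0035,0.3654,0.3130,0.3877,5.1608,4.0643,2.7144
16,-0.6022,-0.2897,-0.7545,0.0030,0.0068,-0.0037,0.3654,0.3130,0.3877,5.1596,4.0633,2.7139
17,-0.6022,-0.2897,-0.7544,0.0028,0.0066,-0.0039,0.3654,0.3130,0.3878,5.1587,4.0625,2.7134
18,-0.6022,-0.2896,-0.7543,0.0026,0.0063,-0.0040,0.3654,0.3130,0.3879,7.7137,-0.1155,3.1269
19,-0.6020,-0.3009,-0.7355,0.0224,-1.1091,1.8067,0.3645,0.3153,0.3886,4.3018,5.4490,2.6239
20,-0.6013,-0.3176,-0.7098,0.0469,-0.5754,0.7999,0.3629,0.3187,0.3894,4.5281,5.0831,2.7138
21,-0.6003,-0.3258,-0.6995,0.0486,-0.2581,0.2520,0.3619,0.3204,0.3895,4.6985,4.8201,2.7457
22,-0.5994,-0.3291,-0.6975,0.0376,-0.0803,-0.0066,0.3612,0.3212,0.3894,4.8271,4.6283,2.7470
23,-0.5988,-0.3299,-0.6981,0.0155,-0.0083,-0.0369,0.3609,0.3214,0.3893,4.9239,4.4887,2.7177
24,-0.5987,-0.3298,-0.6986,-0.0016,0.0217,-0.0185,0.3608,0.3213,0.3893,4.9910,4.4004,2.6922
25,-0.5988,-0.3291,-0.6989,-0.0104,0.0414,-0.0165,0.3610,0.3212,0.3894,5.0343,4.3427,2.6778
26,-0.5991,-0.3282,-0.6992,-0.0154,0.0535,-0.0168,0.3611,0.3210,0.3894,5.0638,4.3003,2.6678
27,-0.5994,-0.3271,-0.6995,-0.0181,0.0604,-0.0175,0.3614,0.3207,0.3896,5.0850,4.2684,2.6605
28,-0.5998,-0.3259,-0.6998,-0.0192,0.0638,-0.0186,0.3617,0.3204,0.3897,5.1006,4.2442,2.6554
29,-0.6002,-0.3246,-0.7000,-0.0194,0.0646,-0.0198,0.3619,0.3201,0.3898,5.1124,4.2258,2.6519
30,-0.6006,-0.3234,-0.7003,-0.0189,0.0637,-0.0208,0.3622,0.3198,0.3899,5.1216,4.2117,2.6494
31,-0.6010,-0.3222,-0.7006,-0.0181,0.0616,-0.0213,0.3625,0.3196,0.3901,5.1288,4.2009,2.6478
32,-0.6014,-0.3210,-0.7009,-0.0170,0.0588,-0.0216,0.3627,0.3193,0.3902,5.1347,4.1925,2.6467
33,-0.6017,-0.3199,-0.7011,-0.0159,0.0556,-0.0218,0.3630,0.3190,0.3903,5.1395,4.1859,2.6461
34,-0.6020,-0.3189,-0.7014,-0.0147,0.0522,-0.0219,0.3632,0.3188,0.3904,5.1437,4.1807,2.6458
35,-0.6023,-0.3180,-0.7017,-0.0135,0.0488,-0.0220,0.3634,0.3185,0.3904,5.1473,4.1765,2.6458
36,-0.6026,-0.3171,-0.7020,-0.0123,0.0456,-0.0221,0.3636,0.3183,0.3905,5.1506,4.1730,2.6460
37,-0.6028,-0.3162,-0.7023,-0.0112,0.0425,-0.0223,0.3638,0.3181,0.3906,5.1536,4.1701,2.6462
38,-0.6031,-0.3155,-0.7026,-0.0102,0.0396,-0.0224,0.3639,0.3180,0.3906,5.1564,4.1675,2.6466
39,-0.6033,-0.3148,-0.7029,-0.0092,0.0370,-0.0226,0.3641,0.3178,0.3907,5.1591,4.1652,2.6470
40,-0.6035,-0.3141,-0.7032,-0.0084,0.0346,-0.0228,0.3642,0.3176,0.3907,5.1615,4.1631,2.6474
41,-0.6037,-0.3135,-0.7034,-0.0076,0.0324,-0.0230,0.3644,0.3175,0.3908,5.1638,4.1610,2.6478
42,-0.6038,-0.3129,-0.7037,-0.0068,0.0305,-0.0232,0.3645,0.3174,0.3908,5.1660,4.1590,2.6481
43,-0.6040,-0.3124,-0.7040,-0.0061,0.0288,-0.0235,0.3646,0.3172,0.3908,5.1680,4.1571,2.6485
44,-0.6041,-0.3119,-0.7043,-0.0055,0.0272,-0.0237,0.3647,0.3171,0.3909,5.1699,4.1551,2.6489
45,-0.6042,-0.3114,-0.7046,-0.0050,0.0259,-0.0239,0.3648,0.3170,0.3909,5.1716,4.1531,2.6492
46,-0.6043,-0.3110,-0.7049,-0.0045,0.0246,-0.0241,0.3649,0.3169,0.3909,5.1733,4.1512,2.6495
47,-0.6044,-0.3106,-0.7052,-0.0040,0.0236,-0.0243,0.3649,0.3168,0.3909,5.1747,4.1492,2.6498
48,-0.6045,-0.3102,-0.7055,-0.0036,0.0226,-0.0245,0.3650,0.3167,0.3909,5.1761,4.1473,2.6500
49,-0.6046,-0.3098,-0.7058,-0.0032,0.0217,-0.0247,0.3651,0.3167,0.3909,5.1774,4.1454,2.6503
50,-0.6047,-0.3094,-0.7061,-0.0028,0.0209,-0.0249,0.3651,0.3166,0.3909,5.1785,4.1436,2.6505
51,-0.6048,-0.3091,-0.7065,-0.0024,0.0202,-0.0251,0.3652,0.3165,0.3909,5.1796,4.1418,2.6508
52,-0.6048,-0.3088,-0.7068,-0.0021,0.0195,-0.0252,0.3653,0.3164,0.3909,5.1806,4.1400,2.6510
53,-0.6049,-0.3084,-0.7071,-0.0018,0.0189,-0.0254,0.3653,0.3164,0.3909,5.1814,4.1383,2.6513
54,-0.6049,-0.3081,-0.7074,-0.0015,0.0183,-0.0255,0.3653,0.3163,0.3909,-5.8521,-4.2340,-2.7049
55,-0.6050,-0.3079,-0.7280,-0.0179,-0.0207,-1.9498,0.3653,0.3170,0.3868,8.9166,6.9686,4.4228
56,-0.6057,-0.3093,-0.7570,-0.0435,-0.1053,-1.0043,0.3651,0.3183,0.3801,,,
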